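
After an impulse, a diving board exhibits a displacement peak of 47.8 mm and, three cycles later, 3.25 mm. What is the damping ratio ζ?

Logarithmic decrement δ = (1/n)·ln(x₀/x_n) = (1/3)·ln(47.8/3.25) = (1/3)·ln(14.71) = 0.8961.
ζ = δ/√(4π² + δ²) = 0.8961/√(39.48 + 0.803) = 0.8961/6.347 = 0.1412.

0.141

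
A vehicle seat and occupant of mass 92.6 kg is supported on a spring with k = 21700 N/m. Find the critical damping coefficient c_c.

2840 N·s/m

c_c = 2√(k·m) = 2√(21700 × 92.6) = 2 × 1418 = 2835 N·s/m.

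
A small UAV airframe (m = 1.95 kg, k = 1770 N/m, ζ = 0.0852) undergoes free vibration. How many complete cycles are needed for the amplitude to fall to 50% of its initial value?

Logarithmic decrement δ = 2πζ/√(1 − ζ²) = 2π × 0.08520/√(1 − 0.00726) = 0.5373.
x_n/x₀ = e^(−nδ) ≤ 0.5; take ln: n ≥ ln(1/0.5)/δ = 0.6931/0.5373 = 1.290.
So 2 complete cycles are required.

2 cycles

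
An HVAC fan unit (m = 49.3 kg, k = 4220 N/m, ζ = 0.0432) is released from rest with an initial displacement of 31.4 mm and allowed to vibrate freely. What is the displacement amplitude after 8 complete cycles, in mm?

3.57 mm

Logarithmic decrement δ = 2πζ/√(1 − ζ²) = 2π × 0.04320/√(1 − 0.00187) = 0.2717.
After n cycles, x_n/x₀ = e^(−nδ), so x_8 = 31.4 × e^(−8 × 0.2717) = 31.4 × 0.1138 = 3.573 mm.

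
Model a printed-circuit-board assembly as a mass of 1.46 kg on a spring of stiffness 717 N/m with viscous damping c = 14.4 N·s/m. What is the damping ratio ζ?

ω_n = √(k/m) = √(717.0/1.46) = 22.16 rad/s.
Critical damping c_c = 2√(k·m) = 2√(717.0 × 1.46) = 64.71 N·s/m, so ζ = c/c_c = 14.4/64.71 = 0.2225.

0.223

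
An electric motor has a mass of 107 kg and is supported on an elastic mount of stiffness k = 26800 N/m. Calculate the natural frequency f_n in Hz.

ω_n = √(k/m) = √(26800/107) = √250.5 = 15.83 rad/s.
f_n = ω_n/(2π) = 15.83/6.283 = 2.519 Hz.

2.52 Hz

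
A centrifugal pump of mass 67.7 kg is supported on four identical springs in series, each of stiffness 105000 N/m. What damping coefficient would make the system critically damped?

Series springs: 1/k_eq = 4/105000, so k_eq = 105000/4 = 26250 N/m.
c_c = 2√(k_eq·m) = 2√(26250 × 67.7) = 2 × 1333 = 2666 N·s/m.

2670 N·s/m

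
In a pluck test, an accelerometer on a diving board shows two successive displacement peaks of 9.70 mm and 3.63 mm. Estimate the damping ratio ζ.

Logarithmic decrement δ = (1/n)·ln(x₀/x_n) = (1/1)·ln(9.70/3.63) = (1/1)·ln(2.672) = 0.9829.
ζ = δ/√(4π² + δ²) = 0.9829/√(39.48 + 0.966) = 0.9829/6.360 = 0.1546.

0.155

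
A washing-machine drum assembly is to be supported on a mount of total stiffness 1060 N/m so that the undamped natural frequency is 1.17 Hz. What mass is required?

ω_n = 2πf_n = 2π × 1.17 = 7.351 rad/s.
m = k/ω_n² = 1060/7.351² = 1060/54.04 = 19.61 kg.

19.6 kg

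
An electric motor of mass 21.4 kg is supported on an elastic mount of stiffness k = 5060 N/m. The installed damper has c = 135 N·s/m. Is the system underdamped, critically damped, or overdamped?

underdamped

c_c = 2√(k·m) = 658.1 N·s/m; ζ = c/c_c = 135/658.1 = 0.205.
Since ζ < 1 the system is underdamped.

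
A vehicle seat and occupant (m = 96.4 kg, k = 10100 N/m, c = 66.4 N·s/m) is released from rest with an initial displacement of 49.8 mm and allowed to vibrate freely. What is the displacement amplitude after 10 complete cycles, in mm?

6.01 mm

ζ = c/(2√(km)) = 66.4/(2√(10100 × 96.4)) = 66.4/1973 = 0.03365.
Logarithmic decrement δ = 2πζ/√(1 − ζ²) = 2π × 0.03365/√(1 − 0.00113) = 0.2115.
After n cycles, x_n/x₀ = e^(−nδ), so x_10 = 49.8 × e^(−10 × 0.2115) = 49.8 × 0.1206 = 6.006 mm.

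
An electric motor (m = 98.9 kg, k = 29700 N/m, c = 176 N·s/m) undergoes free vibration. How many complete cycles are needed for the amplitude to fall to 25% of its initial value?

ζ = c/(2√(km)) = 176/(2√(29700 × 98.9)) = 176/3428 = 0.05135.
Logarithmic decrement δ = 2πζ/√(1 − ζ²) = 2π × 0.05135/√(1 − 0.00264) = 0.3230.
x_n/x₀ = e^(−nδ) ≤ 0.25; take ln: n ≥ ln(1/0.25)/δ = 1.386/0.3230 = 4.291.
So 5 complete cycles are required.

5 cycles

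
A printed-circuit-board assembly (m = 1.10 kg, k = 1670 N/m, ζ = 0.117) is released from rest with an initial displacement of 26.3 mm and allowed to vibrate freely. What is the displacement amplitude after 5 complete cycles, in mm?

Logarithmic decrement δ = 2πζ/√(1 − ζ²) = 2π × 0.1170/√(1 − 0.0137) = 0.7402.
After n cycles, x_n/x₀ = e^(−nδ), so x_5 = 26.3 × e^(−5 × 0.7402) = 26.3 × 0.02470 = 0.6495 mm.

0.650 mm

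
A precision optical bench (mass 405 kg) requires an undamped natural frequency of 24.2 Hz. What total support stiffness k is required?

ω_n = 2πf_n = 2π × 24.2 = 152.1 rad/s.
k = m·ω_n² = 405 × 152.1² = 405 × 23120 = 9364000 N/m.

9360000 N/m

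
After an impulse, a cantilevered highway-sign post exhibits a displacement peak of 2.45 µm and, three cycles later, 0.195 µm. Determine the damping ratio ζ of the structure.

Logarithmic decrement δ = (1/n)·ln(x₀/x_n) = (1/3)·ln(2.45/0.195) = (1/3)·ln(12.56) = 0.8436.
ζ = δ/√(4π² + δ²) = 0.8436/√(39.48 + 0.712) = 0.8436/6.340 = 0.1331.

0.133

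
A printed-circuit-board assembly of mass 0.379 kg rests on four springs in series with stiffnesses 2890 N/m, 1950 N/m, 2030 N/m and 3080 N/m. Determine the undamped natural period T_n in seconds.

0.158 s

Series springs: 1/k_eq = 1/2890 + 1/1950 + 1/2030 + 1/3080 = 0.001676, so k_eq = 596.6 N/m.
ω_n = √(k_eq/m) = √(596.6/0.379) = √1574 = 39.68 rad/s.
T_n = 2π/ω_n = 6.283/39.68 = 0.1584 s.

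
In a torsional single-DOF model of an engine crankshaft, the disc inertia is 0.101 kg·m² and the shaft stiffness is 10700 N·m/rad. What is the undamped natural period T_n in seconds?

0.0193 s

ω_n = √(k_t/J) = √(10700/0.101) = √105900 = 325.5 rad/s.
T_n = 2π/ω_n = 6.283/325.5 = 0.01930 s.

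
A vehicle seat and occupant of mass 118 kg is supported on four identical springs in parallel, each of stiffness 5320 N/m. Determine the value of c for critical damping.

Parallel springs add: k_eq = 4 × 5320 = 21280 N/m.
c_c = 2√(k_eq·m) = 2√(21280 × 118) = 2 × 1585 = 3169 N·s/m.

3170 N·s/m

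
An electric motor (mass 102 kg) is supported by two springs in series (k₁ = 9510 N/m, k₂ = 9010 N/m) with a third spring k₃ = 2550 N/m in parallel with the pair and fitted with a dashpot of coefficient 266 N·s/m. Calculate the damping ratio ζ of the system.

0.155

Series pair: k_s = k₁k₂/(k₁+k₂) = (9510)(9010)/(9510 + 9010) = 4627 N/m. In parallel with k₃: k_eq = 4627 + 2550 = 7177 N/m.
ω_n = √(k_eq/m) = √(7177/102) = 8.388 rad/s.
Critical damping c_c = 2√(k_eq·m) = 2√(7177 × 102) = 1711 N·s/m, so ζ = c/c_c = 266/1711 = 0.1555.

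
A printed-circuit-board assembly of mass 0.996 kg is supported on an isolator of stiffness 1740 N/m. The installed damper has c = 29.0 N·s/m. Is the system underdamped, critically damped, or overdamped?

underdamped

c_c = 2√(k·m) = 83.26 N·s/m; ζ = c/c_c = 29.0/83.26 = 0.348.
Since ζ < 1 the system is underdamped.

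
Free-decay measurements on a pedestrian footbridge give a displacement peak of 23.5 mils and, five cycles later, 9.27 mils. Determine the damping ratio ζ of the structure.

0.0296

Logarithmic decrement δ = (1/n)·ln(x₀/x_n) = (1/5)·ln(23.5/9.27) = (1/5)·ln(2.535) = 0.1860.
ζ = δ/√(4π² + δ²) = 0.1860/√(39.48 + 0.0346) = 0.1860/6.286 = 0.02960.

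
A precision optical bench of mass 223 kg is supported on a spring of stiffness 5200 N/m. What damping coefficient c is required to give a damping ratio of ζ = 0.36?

c_c = 2√(k·m) = 2√(5200 × 223) = 2154 N·s/m.
c = ζ·c_c = 0.36 × 2154 = 775.3 N·s/m.

775 N·s/m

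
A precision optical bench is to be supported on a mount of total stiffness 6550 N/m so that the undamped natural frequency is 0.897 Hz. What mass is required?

ω_n = 2πf_n = 2π × 0.897 = 5.636 rad/s.
m = k/ω_n² = 6550/5.636² = 6550/31.76 = 206.2 kg.

206 kg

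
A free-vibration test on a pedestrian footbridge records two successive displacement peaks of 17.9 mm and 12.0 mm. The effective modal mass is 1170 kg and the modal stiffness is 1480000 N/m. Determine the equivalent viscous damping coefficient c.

Logarithmic decrement δ = (1/n)·ln(x₀/x_n) = (1/1)·ln(17.9/12.0) = (1/1)·ln(1.492) = 0.3999.
ζ = δ/√(4π² + δ²) = 0.3999/√(39.48 + 0.160) = 0.3999/6.296 = 0.06352.
c = ζ · 2√(km) = 0.06352 × 2√(1480000 × 1170) = 0.06352 × 83220 = 5286 N·s/m.

5290 N·s/m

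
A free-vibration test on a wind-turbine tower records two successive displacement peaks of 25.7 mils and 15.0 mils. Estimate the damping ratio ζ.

0.0854

Logarithmic decrement δ = (1/n)·ln(x₀/x_n) = (1/1)·ln(25.7/15.0) = (1/1)·ln(1.713) = 0.5384.
ζ = δ/√(4π² + δ²) = 0.5384/√(39.48 + 0.290) = 0.5384/6.306 = 0.08538.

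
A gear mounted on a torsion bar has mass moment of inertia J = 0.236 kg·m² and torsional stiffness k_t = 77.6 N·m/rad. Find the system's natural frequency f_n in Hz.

ω_n = √(k_t/J) = √(77.6/0.236) = √328.8 = 18.13 rad/s.
f_n = ω_n/(2π) = 18.13/6.283 = 2.886 Hz.

2.89 Hz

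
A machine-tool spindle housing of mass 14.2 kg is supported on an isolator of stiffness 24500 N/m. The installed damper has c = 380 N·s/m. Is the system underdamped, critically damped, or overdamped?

underdamped

c_c = 2√(k·m) = 1180 N·s/m; ζ = c/c_c = 380/1180 = 0.322.
Since ζ < 1 the system is underdamped.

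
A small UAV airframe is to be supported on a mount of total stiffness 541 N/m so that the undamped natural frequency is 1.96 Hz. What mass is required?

ω_n = 2πf_n = 2π × 1.96 = 12.32 rad/s.
m = k/ω_n² = 541/12.32² = 541/151.7 = 3.567 kg.

3.57 kg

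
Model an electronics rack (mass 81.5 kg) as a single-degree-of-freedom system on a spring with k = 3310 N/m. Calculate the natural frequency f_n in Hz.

ω_n = √(k/m) = √(3310/81.5) = √40.61 = 6.373 rad/s.
f_n = ω_n/(2π) = 6.373/6.283 = 1.014 Hz.

1.01 Hz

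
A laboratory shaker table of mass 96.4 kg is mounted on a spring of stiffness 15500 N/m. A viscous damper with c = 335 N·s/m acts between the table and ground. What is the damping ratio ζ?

ω_n = √(k/m) = √(15500/96.4) = 12.68 rad/s.
Critical damping c_c = 2√(k·m) = 2√(15500 × 96.4) = 2445 N·s/m, so ζ = c/c_c = 335/2445 = 0.1370.

0.137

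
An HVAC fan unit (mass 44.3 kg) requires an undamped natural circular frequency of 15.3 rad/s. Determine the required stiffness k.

k = m·ω_n² = 44.3 × 15.30² = 44.3 × 234.1 = 10370 N/m.

10400 N/m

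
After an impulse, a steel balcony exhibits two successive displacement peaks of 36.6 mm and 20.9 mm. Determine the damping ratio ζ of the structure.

Logarithmic decrement δ = (1/n)·ln(x₀/x_n) = (1/1)·ln(36.6/20.9) = (1/1)·ln(1.751) = 0.5603.
ζ = δ/√(4π² + δ²) = 0.5603/√(39.48 + 0.314) = 0.5603/6.308 = 0.08882.

0.0888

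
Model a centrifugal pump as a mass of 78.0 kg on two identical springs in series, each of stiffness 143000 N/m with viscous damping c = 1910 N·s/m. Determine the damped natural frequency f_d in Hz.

4.41 Hz

Series springs: 1/k_eq = 2/143000, so k_eq = 143000/2 = 71500 N/m.
ω_n = √(k_eq/m) = √(71500/78.0) = 30.28 rad/s.
Critical damping c_c = 2√(k_eq·m) = 2√(71500 × 78.0) = 4723 N·s/m, so ζ = c/c_c = 1910/4723 = 0.4044.
ω_d = ω_n√(1 − ζ²) = 30.28 × √(1 − 0.164) = 27.69 rad/s.
f_d = ω_d/(2π) = 4.407 Hz.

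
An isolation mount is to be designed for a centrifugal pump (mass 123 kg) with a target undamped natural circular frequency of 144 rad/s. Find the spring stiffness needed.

2550000 N/m

k = m·ω_n² = 123 × 144.0² = 123 × 20740 = 2551000 N/m.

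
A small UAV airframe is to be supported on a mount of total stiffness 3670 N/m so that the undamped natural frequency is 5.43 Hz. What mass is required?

ω_n = 2πf_n = 2π × 5.43 = 34.12 rad/s.
m = k/ω_n² = 3670/34.12² = 3670/1164 = 3.153 kg.

3.15 kg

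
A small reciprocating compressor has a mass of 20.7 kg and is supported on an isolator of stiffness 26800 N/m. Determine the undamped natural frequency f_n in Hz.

ω_n = √(k/m) = √(26800/20.7) = √1295 = 35.98 rad/s.
f_n = ω_n/(2π) = 35.98/6.283 = 5.727 Hz.

5.73 Hz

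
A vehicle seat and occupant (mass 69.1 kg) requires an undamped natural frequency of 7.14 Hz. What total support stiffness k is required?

ω_n = 2πf_n = 2π × 7.14 = 44.86 rad/s.
k = m·ω_n² = 69.1 × 44.86² = 69.1 × 2013 = 139100 N/m.

139000 N/m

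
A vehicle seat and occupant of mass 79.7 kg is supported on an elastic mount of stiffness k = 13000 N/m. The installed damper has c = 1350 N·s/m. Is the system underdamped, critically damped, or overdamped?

c_c = 2√(k·m) = 2036 N·s/m; ζ = c/c_c = 1350/2036 = 0.663.
Since ζ < 1 the system is underdamped.

underdamped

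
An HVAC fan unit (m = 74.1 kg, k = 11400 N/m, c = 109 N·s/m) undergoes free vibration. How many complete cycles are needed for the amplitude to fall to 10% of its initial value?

7 cycles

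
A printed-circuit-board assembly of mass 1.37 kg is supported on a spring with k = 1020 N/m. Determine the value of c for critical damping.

74.8 N·s/m

c_c = 2√(k·m) = 2√(1020 × 1.37) = 2 × 37.38 = 74.76 N·s/m.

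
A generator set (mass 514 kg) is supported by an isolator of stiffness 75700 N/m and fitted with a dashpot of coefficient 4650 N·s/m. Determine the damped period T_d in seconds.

ω_n = √(k/m) = √(75700/514) = 12.14 rad/s.
Critical damping c_c = 2√(k·m) = 2√(75700 × 514) = 12480 N·s/m, so ζ = c/c_c = 4650/12480 = 0.3727.
ω_d = ω_n√(1 − ζ²) = 12.14 × √(1 − 0.139) = 11.26 rad/s.
T_d = 2π/ω_d = 0.5579 s.

0.558 s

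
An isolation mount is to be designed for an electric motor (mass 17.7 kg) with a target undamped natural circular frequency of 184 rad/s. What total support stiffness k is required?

k = m·ω_n² = 17.7 × 184.0² = 17.7 × 33860 = 599300 N/m.

599000 N/m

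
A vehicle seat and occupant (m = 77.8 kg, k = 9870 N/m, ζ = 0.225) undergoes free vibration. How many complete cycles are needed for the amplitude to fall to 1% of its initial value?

Logarithmic decrement δ = 2πζ/√(1 − ζ²) = 2π × 0.2250/√(1 − 0.0506) = 1.451.
x_n/x₀ = e^(−nδ) ≤ 0.01; take ln: n ≥ ln(1/0.01)/δ = 4.605/1.451 = 3.174.
So 4 complete cycles are required.

4 cycles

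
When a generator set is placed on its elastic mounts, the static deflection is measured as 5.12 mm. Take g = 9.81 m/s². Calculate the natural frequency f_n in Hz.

6.97 Hz

ω_n = √(g/δ_st) = √(9.81/0.00512) = √1916 = 43.77 rad/s.
f_n = ω_n/(2π) = 43.77/6.283 = 6.967 Hz.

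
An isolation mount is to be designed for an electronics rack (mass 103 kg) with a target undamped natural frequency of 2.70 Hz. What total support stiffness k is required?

ω_n = 2πf_n = 2π × 2.70 = 16.96 rad/s.
k = m·ω_n² = 103 × 16.96² = 103 × 287.8 = 29640 N/m.

29600 N/m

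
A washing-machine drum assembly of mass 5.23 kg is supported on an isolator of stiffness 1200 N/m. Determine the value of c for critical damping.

158 N·s/m

c_c = 2√(k·m) = 2√(1200 × 5.23) = 2 × 79.22 = 158.4 N·s/m.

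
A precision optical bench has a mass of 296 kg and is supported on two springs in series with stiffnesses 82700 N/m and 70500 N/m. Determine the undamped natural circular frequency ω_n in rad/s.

Series springs: 1/k_eq = 1/82700 + 1/70500 = 2.628×10^-5, so k_eq = 38060 N/m.
ω_n = √(k_eq/m) = √(38060/296) = √128.6 = 11.34 rad/s.

11.3 rad/s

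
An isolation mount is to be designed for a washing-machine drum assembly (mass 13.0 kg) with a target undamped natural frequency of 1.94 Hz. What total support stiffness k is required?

1930 N/m

ω_n = 2πf_n = 2π × 1.94 = 12.19 rad/s.
k = m·ω_n² = 13.0 × 12.19² = 13.0 × 148.6 = 1932 N/m.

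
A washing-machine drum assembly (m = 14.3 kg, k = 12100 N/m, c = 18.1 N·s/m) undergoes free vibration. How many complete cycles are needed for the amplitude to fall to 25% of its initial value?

11 cycles

ζ = c/(2√(km)) = 18.1/(2√(12100 × 14.3)) = 18.1/831.9 = 0.02176.
Logarithmic decrement δ = 2πζ/√(1 − ζ²) = 2π × 0.02176/√(1 − 0.000473) = 0.1367.
x_n/x₀ = e^(−nδ) ≤ 0.25; take ln: n ≥ ln(1/0.25)/δ = 1.386/0.1367 = 10.14.
So 11 complete cycles are required.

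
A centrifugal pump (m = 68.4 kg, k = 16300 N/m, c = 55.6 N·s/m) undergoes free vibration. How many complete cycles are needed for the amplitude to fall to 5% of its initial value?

ζ = c/(2√(km)) = 55.6/(2√(16300 × 68.4)) = 55.6/2112 = 0.02633.
Logarithmic decrement δ = 2πζ/√(1 − ζ²) = 2π × 0.02633/√(1 − 0.000693) = 0.1655.
x_n/x₀ = e^(−nδ) ≤ 0.05; take ln: n ≥ ln(1/0.05)/δ = 2.996/0.1655 = 18.10.
So 19 complete cycles are required.

19 cycles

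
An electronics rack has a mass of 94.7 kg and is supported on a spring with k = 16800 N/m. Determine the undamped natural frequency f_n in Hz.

ω_n = √(k/m) = √(16800/94.7) = √177.4 = 13.32 rad/s.
f_n = ω_n/(2π) = 13.32/6.283 = 2.120 Hz.

2.12 Hz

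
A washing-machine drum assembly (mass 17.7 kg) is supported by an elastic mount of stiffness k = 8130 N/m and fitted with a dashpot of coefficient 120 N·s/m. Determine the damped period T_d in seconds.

0.297 s

ω_n = √(k/m) = √(8130/17.7) = 21.43 rad/s.
Critical damping c_c = 2√(k·m) = 2√(8130 × 17.7) = 758.7 N·s/m, so ζ = c/c_c = 120/758.7 = 0.1582.
ω_d = ω_n√(1 − ζ²) = 21.43 × √(1 − 0.0250) = 21.16 rad/s.
T_d = 2π/ω_d = 0.2969 s.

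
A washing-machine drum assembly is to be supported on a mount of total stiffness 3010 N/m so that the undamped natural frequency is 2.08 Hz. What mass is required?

ω_n = 2πf_n = 2π × 2.08 = 13.07 rad/s.
m = k/ω_n² = 3010/13.07² = 3010/170.8 = 17.62 kg.

17.6 kg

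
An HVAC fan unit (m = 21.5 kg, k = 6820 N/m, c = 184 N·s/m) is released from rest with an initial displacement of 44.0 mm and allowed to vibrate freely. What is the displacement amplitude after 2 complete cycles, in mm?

1.96 mm

ζ = c/(2√(km)) = 184/(2√(6820 × 21.5)) = 184/765.8 = 0.2403.
Logarithmic decrement δ = 2πζ/√(1 − ζ²) = 2π × 0.2403/√(1 − 0.0577) = 1.555.
After n cycles, x_n/x₀ = e^(−nδ), so x_2 = 44.0 × e^(−2 × 1.555) = 44.0 × 0.04459 = 1.962 mm.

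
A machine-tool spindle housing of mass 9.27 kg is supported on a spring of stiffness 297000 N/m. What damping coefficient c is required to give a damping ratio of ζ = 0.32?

1060 N·s/m

c_c = 2√(k·m) = 2√(297000 × 9.27) = 3319 N·s/m.
c = ζ·c_c = 0.32 × 3319 = 1062 N·s/m.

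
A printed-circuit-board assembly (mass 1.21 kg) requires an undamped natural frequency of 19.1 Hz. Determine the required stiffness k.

17400 N/m

ω_n = 2πf_n = 2π × 19.1 = 120.0 rad/s.
k = m·ω_n² = 1.21 × 120.0² = 1.21 × 14400 = 17430 N/m.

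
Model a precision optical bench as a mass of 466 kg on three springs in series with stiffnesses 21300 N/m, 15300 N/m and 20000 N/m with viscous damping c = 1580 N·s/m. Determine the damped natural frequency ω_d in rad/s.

Series springs: 1/k_eq = 1/21300 + 1/15300 + 1/20000 = 0.0001623, so k_eq = 6161 N/m.
ω_n = √(k_eq/m) = √(6161/466) = 3.636 rad/s.
Critical damping c_c = 2√(k_eq·m) = 2√(6161 × 466) = 3389 N·s/m, so ζ = c/c_c = 1580/3389 = 0.4662.
ω_d = ω_n√(1 − ζ²) = 3.636 × √(1 − 0.217) = 3.217 rad/s.

3.22 rad/s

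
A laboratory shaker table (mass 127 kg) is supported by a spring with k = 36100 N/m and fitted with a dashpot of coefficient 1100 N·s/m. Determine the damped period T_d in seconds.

0.386 s

ω_n = √(k/m) = √(36100/127) = 16.86 rad/s.
Critical damping c_c = 2√(k·m) = 2√(36100 × 127) = 4282 N·s/m, so ζ = c/c_c = 1100/4282 = 0.2569.
ω_d = ω_n√(1 − ζ²) = 16.86 × √(1 − 0.0660) = 16.29 rad/s.
T_d = 2π/ω_d = 0.3856 s.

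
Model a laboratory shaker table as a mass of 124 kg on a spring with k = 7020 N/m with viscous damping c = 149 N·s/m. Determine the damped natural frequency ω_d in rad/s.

7.50 rad/s

ω_n = √(k/m) = √(7020/124) = 7.524 rad/s.
Critical damping c_c = 2√(k·m) = 2√(7020 × 124) = 1866 N·s/m, so ζ = c/c_c = 149/1866 = 0.07985.
ω_d = ω_n√(1 − ζ²) = 7.524 × √(1 − 0.00638) = 7.500 rad/s.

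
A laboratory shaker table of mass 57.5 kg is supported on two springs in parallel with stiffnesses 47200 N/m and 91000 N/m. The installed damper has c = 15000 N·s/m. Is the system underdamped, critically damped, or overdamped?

overdamped

Parallel springs add: k_eq = 47200 + 91000 = 138200 N/m.
c_c = 2√(k_eq·m) = 5638 N·s/m; ζ = c/c_c = 15000/5638 = 2.66.
Since ζ > 1 the system is overdamped.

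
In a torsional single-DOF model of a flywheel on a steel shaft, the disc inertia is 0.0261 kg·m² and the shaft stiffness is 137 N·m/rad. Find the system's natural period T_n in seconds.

ω_n = √(k_t/J) = √(137/0.0261) = √5249 = 72.45 rad/s.
T_n = 2π/ω_n = 6.283/72.45 = 0.08672 s.

0.0867 s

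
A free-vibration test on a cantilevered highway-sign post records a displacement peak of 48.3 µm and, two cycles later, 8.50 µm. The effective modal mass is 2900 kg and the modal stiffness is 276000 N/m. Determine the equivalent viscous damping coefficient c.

Logarithmic decrement δ = (1/n)·ln(x₀/x_n) = (1/2)·ln(48.3/8.50) = (1/2)·ln(5.682) = 0.8687.
ζ = δ/√(4π² + δ²) = 0.8687/√(39.48 + 0.755) = 0.8687/6.343 = 0.1370.
c = ζ · 2√(km) = 0.1370 × 2√(276000 × 2900) = 0.1370 × 56580 = 7749 N·s/m.

7750 N·s/m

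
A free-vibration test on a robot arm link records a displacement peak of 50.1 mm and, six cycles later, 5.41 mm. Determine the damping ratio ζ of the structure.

Logarithmic decrement δ = (1/n)·ln(x₀/x_n) = (1/6)·ln(50.1/5.41) = (1/6)·ln(9.261) = 0.3710.
ζ = δ/√(4π² + δ²) = 0.3710/√(39.48 + 0.138) = 0.3710/6.294 = 0.05894.

0.0589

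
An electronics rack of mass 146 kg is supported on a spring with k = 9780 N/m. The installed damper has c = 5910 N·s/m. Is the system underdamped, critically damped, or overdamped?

overdamped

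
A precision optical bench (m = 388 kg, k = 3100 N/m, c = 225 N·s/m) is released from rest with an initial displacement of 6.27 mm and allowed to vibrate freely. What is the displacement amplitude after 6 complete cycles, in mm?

ζ = c/(2√(km)) = 225/(2√(3100 × 388)) = 225/2193 = 0.1026.
Logarithmic decrement δ = 2πζ/√(1 − ζ²) = 2π × 0.1026/√(1 − 0.0105) = 0.6479.
After n cycles, x_n/x₀ = e^(−nδ), so x_6 = 6.27 × e^(−6 × 0.6479) = 6.27 × 0.02049 = 0.1285 mm.

0.128 mm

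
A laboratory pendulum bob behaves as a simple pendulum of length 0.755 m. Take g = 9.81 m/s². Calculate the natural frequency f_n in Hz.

0.574 Hz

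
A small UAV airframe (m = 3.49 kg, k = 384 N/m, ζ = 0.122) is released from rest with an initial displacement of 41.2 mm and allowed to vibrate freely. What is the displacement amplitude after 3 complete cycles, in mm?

Logarithmic decrement δ = 2πζ/√(1 − ζ²) = 2π × 0.1220/√(1 − 0.0149) = 0.7723.
After n cycles, x_n/x₀ = e^(−nδ), so x_3 = 41.2 × e^(−3 × 0.7723) = 41.2 × 0.09857 = 4.061 mm.

4.06 mm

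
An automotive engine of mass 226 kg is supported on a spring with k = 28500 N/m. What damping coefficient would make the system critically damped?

5080 N·s/m

c_c = 2√(k·m) = 2√(28500 × 226) = 2 × 2538 = 5076 N·s/m.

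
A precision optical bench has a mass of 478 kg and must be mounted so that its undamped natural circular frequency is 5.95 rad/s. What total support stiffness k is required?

16900 N/m

k = m·ω_n² = 478 × 5.950² = 478 × 35.40 = 16920 N/m.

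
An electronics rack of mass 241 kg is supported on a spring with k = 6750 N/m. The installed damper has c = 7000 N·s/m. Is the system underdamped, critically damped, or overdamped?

overdamped

c_c = 2√(k·m) = 2551 N·s/m; ζ = c/c_c = 7000/2551 = 2.74.
Since ζ > 1 the system is overdamped.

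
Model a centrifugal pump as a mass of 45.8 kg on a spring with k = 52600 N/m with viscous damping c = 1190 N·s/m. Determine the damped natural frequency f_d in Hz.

4.98 Hz

ω_n = √(k/m) = √(52600/45.8) = 33.89 rad/s.
Critical damping c_c = 2√(k·m) = 2√(52600 × 45.8) = 3104 N·s/m, so ζ = c/c_c = 1190/3104 = 0.3833.
ω_d = ω_n√(1 − ζ²) = 33.89 × √(1 − 0.147) = 31.30 rad/s.
f_d = ω_d/(2π) = 4.982 Hz.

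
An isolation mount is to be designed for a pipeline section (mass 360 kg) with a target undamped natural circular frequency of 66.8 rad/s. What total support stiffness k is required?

k = m·ω_n² = 360 × 66.80² = 360 × 4462 = 1606000 N/m.

1610000 N/m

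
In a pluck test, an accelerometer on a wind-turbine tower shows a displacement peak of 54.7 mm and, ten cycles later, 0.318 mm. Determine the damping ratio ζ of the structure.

Logarithmic decrement δ = (1/n)·ln(x₀/x_n) = (1/10)·ln(54.7/0.318) = (1/10)·ln(172.0) = 0.5148.
ζ = δ/√(4π² + δ²) = 0.5148/√(39.48 + 0.265) = 0.5148/6.304 = 0.08165.

0.0817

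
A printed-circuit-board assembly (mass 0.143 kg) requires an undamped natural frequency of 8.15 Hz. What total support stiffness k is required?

375 N/m

ω_n = 2πf_n = 2π × 8.15 = 51.21 rad/s.
k = m·ω_n² = 0.143 × 51.21² = 0.143 × 2622 = 375.0 N/m.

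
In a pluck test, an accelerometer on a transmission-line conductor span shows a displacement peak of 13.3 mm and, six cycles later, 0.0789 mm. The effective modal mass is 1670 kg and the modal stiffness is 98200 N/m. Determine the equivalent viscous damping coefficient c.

Logarithmic decrement δ = (1/n)·ln(x₀/x_n) = (1/6)·ln(13.3/0.0789) = (1/6)·ln(168.6) = 0.8546.
ζ = δ/√(4π² + δ²) = 0.8546/√(39.48 + 0.730) = 0.8546/6.341 = 0.1348.
c = ζ · 2√(km) = 0.1348 × 2√(98200 × 1670) = 0.1348 × 25610 = 3452 N·s/m.

3450 N·s/m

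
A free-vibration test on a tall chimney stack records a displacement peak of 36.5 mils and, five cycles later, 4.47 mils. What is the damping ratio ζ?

Logarithmic decrement δ = (1/n)·ln(x₀/x_n) = (1/5)·ln(36.5/4.47) = (1/5)·ln(8.166) = 0.4200.
ζ = δ/√(4π² + δ²) = 0.4200/√(39.48 + 0.176) = 0.4200/6.297 = 0.06669.

0.0667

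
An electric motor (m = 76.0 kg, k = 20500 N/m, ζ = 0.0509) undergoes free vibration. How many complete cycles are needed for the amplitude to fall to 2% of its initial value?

13 cycles

Logarithmic decrement δ = 2πζ/√(1 − ζ²) = 2π × 0.05090/√(1 − 0.00259) = 0.3202.
x_n/x₀ = e^(−nδ) ≤ 0.02; take ln: n ≥ ln(1/0.02)/δ = 3.912/0.3202 = 12.22.
So 13 complete cycles are required.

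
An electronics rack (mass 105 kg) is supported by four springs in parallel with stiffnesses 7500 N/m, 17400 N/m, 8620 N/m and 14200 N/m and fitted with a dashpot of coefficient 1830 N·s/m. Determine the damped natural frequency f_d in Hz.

Parallel springs add: k_eq = 7500 + 17400 + 8620 + 14200 = 47720 N/m.
ω_n = √(k_eq/m) = √(47720/105) = 21.32 rad/s.
Critical damping c_c = 2√(k_eq·m) = 2√(47720 × 105) = 4477 N·s/m, so ζ = c/c_c = 1830/4477 = 0.4088.
ω_d = ω_n√(1 − ζ²) = 21.32 × √(1 − 0.167) = 19.46 rad/s.
f_d = ω_d/(2π) = 3.097 Hz.

3.10 Hz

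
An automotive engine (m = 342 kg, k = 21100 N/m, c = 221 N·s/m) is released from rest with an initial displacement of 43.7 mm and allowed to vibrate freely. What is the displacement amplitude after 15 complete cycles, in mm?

ζ = c/(2√(km)) = 221/(2√(21100 × 342)) = 221/5373 = 0.04113.
Logarithmic decrement δ = 2πζ/√(1 − ζ²) = 2π × 0.04113/√(1 − 0.00169) = 0.2587.
After n cycles, x_n/x₀ = e^(−nδ), so x_15 = 43.7 × e^(−15 × 0.2587) = 43.7 × 0.02065 = 0.9023 mm.

0.902 mm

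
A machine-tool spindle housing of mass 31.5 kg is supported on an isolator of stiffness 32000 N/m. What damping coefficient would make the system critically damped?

c_c = 2√(k·m) = 2√(32000 × 31.5) = 2 × 1004 = 2008 N·s/m.

2010 N·s/m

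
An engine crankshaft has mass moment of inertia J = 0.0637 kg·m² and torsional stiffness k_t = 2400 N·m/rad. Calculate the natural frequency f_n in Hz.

30.9 Hz

ω_n = √(k_t/J) = √(2400/0.0637) = √37680 = 194.1 rad/s.
f_n = ω_n/(2π) = 194.1/6.283 = 30.89 Hz.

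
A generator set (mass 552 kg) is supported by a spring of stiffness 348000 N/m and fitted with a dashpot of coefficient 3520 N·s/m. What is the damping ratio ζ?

ω_n = √(k/m) = √(348000/552) = 25.11 rad/s.
Critical damping c_c = 2√(k·m) = 2√(348000 × 552) = 27720 N·s/m, so ζ = c/c_c = 3520/27720 = 0.1270.

0.127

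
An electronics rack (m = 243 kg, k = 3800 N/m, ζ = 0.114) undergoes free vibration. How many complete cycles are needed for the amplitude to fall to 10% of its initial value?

Logarithmic decrement δ = 2πζ/√(1 − ζ²) = 2π × 0.1140/√(1 − 0.0130) = 0.7210.
x_n/x₀ = e^(−nδ) ≤ 0.1; take ln: n ≥ ln(1/0.1)/δ = 2.303/0.7210 = 3.194.
So 4 complete cycles are required.

4 cycles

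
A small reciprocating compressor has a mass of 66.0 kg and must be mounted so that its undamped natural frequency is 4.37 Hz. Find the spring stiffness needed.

ω_n = 2πf_n = 2π × 4.37 = 27.46 rad/s.
k = m·ω_n² = 66.0 × 27.46² = 66.0 × 753.9 = 49760 N/m.

49800 N/m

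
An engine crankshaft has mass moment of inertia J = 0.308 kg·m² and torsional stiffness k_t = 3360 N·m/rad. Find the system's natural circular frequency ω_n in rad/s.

ω_n = √(k_t/J) = √(3360/0.308) = √10910 = 104.4 rad/s.

104 rad/s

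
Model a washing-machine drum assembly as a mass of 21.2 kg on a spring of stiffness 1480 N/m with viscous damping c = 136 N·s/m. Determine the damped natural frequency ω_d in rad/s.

ω_n = √(k/m) = √(1480/21.2) = 8.355 rad/s.
Critical damping c_c = 2√(k·m) = 2√(1480 × 21.2) = 354.3 N·s/m, so ζ = c/c_c = 136/354.3 = 0.3839.
ω_d = ω_n√(1 − ζ²) = 8.355 × √(1 − 0.147) = 7.715 rad/s.

7.72 rad/s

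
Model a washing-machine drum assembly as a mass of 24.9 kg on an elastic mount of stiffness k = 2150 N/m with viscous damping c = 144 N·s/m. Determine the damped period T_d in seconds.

ω_n = √(k/m) = √(2150/24.9) = 9.292 rad/s.
Critical damping c_c = 2√(k·m) = 2√(2150 × 24.9) = 462.8 N·s/m, so ζ = c/c_c = 144/462.8 = 0.3112.
ω_d = ω_n√(1 − ζ²) = 9.292 × √(1 − 0.0968) = 8.831 rad/s.
T_d = 2π/ω_d = 0.7115 s.

0.712 s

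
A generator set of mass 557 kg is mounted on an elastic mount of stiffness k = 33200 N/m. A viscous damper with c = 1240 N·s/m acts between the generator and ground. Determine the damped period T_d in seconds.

ω_n = √(k/m) = √(33200/557) = 7.720 rad/s.
Critical damping c_c = 2√(k·m) = 2√(33200 × 557) = 8601 N·s/m, so ζ = c/c_c = 1240/8601 = 0.1442.
ω_d = ω_n√(1 − ζ²) = 7.720 × √(1 − 0.0208) = 7.640 rad/s.
T_d = 2π/ω_d = 0.8224 s.

0.822 s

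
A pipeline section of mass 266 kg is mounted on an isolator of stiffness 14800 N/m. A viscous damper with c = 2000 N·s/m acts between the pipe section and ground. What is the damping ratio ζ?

0.504

ω_n = √(k/m) = √(14800/266) = 7.459 rad/s.
Critical damping c_c = 2√(k·m) = 2√(14800 × 266) = 3968 N·s/m, so ζ = c/c_c = 2000/3968 = 0.5040.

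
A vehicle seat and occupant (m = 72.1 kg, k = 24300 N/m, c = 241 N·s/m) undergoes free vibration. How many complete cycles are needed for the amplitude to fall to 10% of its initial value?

ζ = c/(2√(km)) = 241/(2√(24300 × 72.1)) = 241/2647 = 0.09104.
Logarithmic decrement δ = 2πζ/√(1 − ζ²) = 2π × 0.09104/√(1 − 0.00829) = 0.5744.
x_n/x₀ = e^(−nδ) ≤ 0.1; take ln: n ≥ ln(1/0.1)/δ = 2.303/0.5744 = 4.009.
So 5 complete cycles are required.

5 cycles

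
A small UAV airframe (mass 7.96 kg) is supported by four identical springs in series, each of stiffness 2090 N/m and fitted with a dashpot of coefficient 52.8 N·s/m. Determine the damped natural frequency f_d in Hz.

Series springs: 1/k_eq = 4/2090, so k_eq = 2090/4 = 522.5 N/m.
ω_n = √(k_eq/m) = √(522.5/7.96) = 8.102 rad/s.
Critical damping c_c = 2√(k_eq·m) = 2√(522.5 × 7.96) = 129.0 N·s/m, so ζ = c/c_c = 52.8/129.0 = 0.4094.
ω_d = ω_n√(1 − ζ²) = 8.102 × √(1 − 0.168) = 7.392 rad/s.
f_d = ω_d/(2π) = 1.176 Hz.

1.18 Hz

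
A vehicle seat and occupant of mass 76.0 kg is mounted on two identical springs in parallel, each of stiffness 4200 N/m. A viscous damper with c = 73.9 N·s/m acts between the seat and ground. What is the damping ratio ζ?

Parallel springs add: k_eq = 2 × 4200 = 8400 N/m.
ω_n = √(k_eq/m) = √(8400/76.0) = 10.51 rad/s.
Critical damping c_c = 2√(k_eq·m) = 2√(8400 × 76.0) = 1598 N·s/m, so ζ = c/c_c = 73.9/1598 = 0.04625.

0.0462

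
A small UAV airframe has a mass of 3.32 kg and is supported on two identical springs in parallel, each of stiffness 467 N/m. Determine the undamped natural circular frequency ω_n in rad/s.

Parallel springs add: k_eq = 2 × 467 = 934.0 N/m.
ω_n = √(k_eq/m) = √(934.0/3.32) = √281.3 = 16.77 rad/s.

16.8 rad/s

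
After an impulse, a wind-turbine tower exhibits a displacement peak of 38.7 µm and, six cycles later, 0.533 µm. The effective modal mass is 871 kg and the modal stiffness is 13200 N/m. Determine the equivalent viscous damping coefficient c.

766 N·s/m

Logarithmic decrement δ = (1/n)·ln(x₀/x_n) = (1/6)·ln(38.7/0.533) = (1/6)·ln(72.61) = 0.7142.
ζ = δ/√(4π² + δ²) = 0.7142/√(39.48 + 0.510) = 0.7142/6.324 = 0.1129.
c = ζ · 2√(km) = 0.1129 × 2√(13200 × 871) = 0.1129 × 6782 = 765.9 N·s/m.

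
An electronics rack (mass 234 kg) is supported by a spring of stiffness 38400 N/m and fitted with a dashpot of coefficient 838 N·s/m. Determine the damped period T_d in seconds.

0.495 s

ω_n = √(k/m) = √(38400/234) = 12.81 rad/s.
Critical damping c_c = 2√(k·m) = 2√(38400 × 234) = 5995 N·s/m, so ζ = c/c_c = 838/5995 = 0.1398.
ω_d = ω_n√(1 − ζ²) = 12.81 × √(1 − 0.0195) = 12.68 rad/s.
T_d = 2π/ω_d = 0.4953 s.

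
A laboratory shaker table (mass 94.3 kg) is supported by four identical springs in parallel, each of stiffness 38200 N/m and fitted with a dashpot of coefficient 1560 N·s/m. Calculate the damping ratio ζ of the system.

Parallel springs add: k_eq = 4 × 38200 = 152800 N/m.
ω_n = √(k_eq/m) = √(152800/94.3) = 40.25 rad/s.
Critical damping c_c = 2√(k_eq·m) = 2√(152800 × 94.3) = 7592 N·s/m, so ζ = c/c_c = 1560/7592 = 0.2055.

0.205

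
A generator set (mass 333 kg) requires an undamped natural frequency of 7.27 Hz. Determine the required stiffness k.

ω_n = 2πf_n = 2π × 7.27 = 45.68 rad/s.
k = m·ω_n² = 333 × 45.68² = 333 × 2087 = 694800 N/m.

695000 N/m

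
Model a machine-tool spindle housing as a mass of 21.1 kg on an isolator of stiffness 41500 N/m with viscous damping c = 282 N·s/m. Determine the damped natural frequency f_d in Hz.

ω_n = √(k/m) = √(41500/21.1) = 44.35 rad/s.
Critical damping c_c = 2√(k·m) = 2√(41500 × 21.1) = 1872 N·s/m, so ζ = c/c_c = 282/1872 = 0.1507.
ω_d = ω_n√(1 − ζ²) = 44.35 × √(1 − 0.0227) = 43.84 rad/s.
f_d = ω_d/(2π) = 6.978 Hz.

6.98 Hz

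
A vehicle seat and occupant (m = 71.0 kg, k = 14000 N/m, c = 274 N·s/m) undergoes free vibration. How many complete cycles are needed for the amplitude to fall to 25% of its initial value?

2 cycles

ζ = c/(2√(km)) = 274/(2√(14000 × 71.0)) = 274/1994 = 0.1374.
Logarithmic decrement δ = 2πζ/√(1 − ζ²) = 2π × 0.1374/√(1 − 0.0189) = 0.8717.
x_n/x₀ = e^(−nδ) ≤ 0.25; take ln: n ≥ ln(1/0.25)/δ = 1.386/0.8717 = 1.590.
So 2 complete cycles are required.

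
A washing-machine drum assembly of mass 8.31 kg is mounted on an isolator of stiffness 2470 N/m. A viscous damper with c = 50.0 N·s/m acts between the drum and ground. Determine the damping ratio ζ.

0.174

ω_n = √(k/m) = √(2470/8.31) = 17.24 rad/s.
Critical damping c_c = 2√(k·m) = 2√(2470 × 8.31) = 286.5 N·s/m, so ζ = c/c_c = 50.0/286.5 = 0.1745.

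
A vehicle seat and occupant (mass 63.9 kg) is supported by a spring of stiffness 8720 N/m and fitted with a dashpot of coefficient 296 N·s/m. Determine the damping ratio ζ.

0.198

ω_n = √(k/m) = √(8720/63.9) = 11.68 rad/s.
Critical damping c_c = 2√(k·m) = 2√(8720 × 63.9) = 1493 N·s/m, so ζ = c/c_c = 296/1493 = 0.1983.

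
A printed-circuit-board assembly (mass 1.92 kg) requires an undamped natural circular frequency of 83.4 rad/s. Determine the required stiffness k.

13400 N/m

k = m·ω_n² = 1.92 × 83.40² = 1.92 × 6956 = 13350 N/m.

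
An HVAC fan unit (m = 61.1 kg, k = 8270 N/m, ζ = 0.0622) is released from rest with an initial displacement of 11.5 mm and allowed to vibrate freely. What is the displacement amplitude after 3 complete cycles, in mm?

Logarithmic decrement δ = 2πζ/√(1 − ζ²) = 2π × 0.06220/√(1 − 0.00387) = 0.3916.
After n cycles, x_n/x₀ = e^(−nδ), so x_3 = 11.5 × e^(−3 × 0.3916) = 11.5 × 0.3089 = 3.552 mm.

3.55 mm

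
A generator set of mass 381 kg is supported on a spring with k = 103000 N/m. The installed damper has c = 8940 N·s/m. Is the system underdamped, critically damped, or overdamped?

c_c = 2√(k·m) = 12530 N·s/m; ζ = c/c_c = 8940/12530 = 0.714.
Since ζ < 1 the system is underdamped.

underdamped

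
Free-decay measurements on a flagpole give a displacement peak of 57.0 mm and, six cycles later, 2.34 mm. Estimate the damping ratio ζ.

0.0844

Logarithmic decrement δ = (1/n)·ln(x₀/x_n) = (1/6)·ln(57.0/2.34) = (1/6)·ln(24.36) = 0.5322.
ζ = δ/√(4π² + δ²) = 0.5322/√(39.48 + 0.283) = 0.5322/6.306 = 0.08439.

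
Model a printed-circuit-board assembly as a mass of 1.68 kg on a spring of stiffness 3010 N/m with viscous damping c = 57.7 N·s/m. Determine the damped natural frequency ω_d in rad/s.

ω_n = √(k/m) = √(3010/1.68) = 42.33 rad/s.
Critical damping c_c = 2√(k·m) = 2√(3010 × 1.68) = 142.2 N·s/m, so ζ = c/c_c = 57.7/142.2 = 0.4057.
ω_d = ω_n√(1 − ζ²) = 42.33 × √(1 − 0.165) = 38.69 rad/s.

38.7 rad/s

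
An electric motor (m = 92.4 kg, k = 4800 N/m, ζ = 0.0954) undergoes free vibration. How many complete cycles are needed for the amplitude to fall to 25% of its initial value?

3 cycles

Logarithmic decrement δ = 2πζ/√(1 − ζ²) = 2π × 0.09540/√(1 − 0.00910) = 0.6022.
x_n/x₀ = e^(−nδ) ≤ 0.25; take ln: n ≥ ln(1/0.25)/δ = 1.386/0.6022 = 2.302.
So 3 complete cycles are required.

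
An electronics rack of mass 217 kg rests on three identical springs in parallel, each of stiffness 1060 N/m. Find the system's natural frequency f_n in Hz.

0.609 Hz

Parallel springs add: k_eq = 3 × 1060 = 3180 N/m.
ω_n = √(k_eq/m) = √(3180/217) = √14.65 = 3.828 rad/s.
f_n = ω_n/(2π) = 3.828/6.283 = 0.6093 Hz.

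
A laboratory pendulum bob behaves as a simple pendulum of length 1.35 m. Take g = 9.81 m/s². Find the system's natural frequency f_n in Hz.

0.429 Hz

For a simple pendulum ω_n = √(g/L) = √(9.81/1.35) = √7.267 = 2.696 rad/s.
f_n = ω_n/(2π) = 2.696/6.283 = 0.4290 Hz.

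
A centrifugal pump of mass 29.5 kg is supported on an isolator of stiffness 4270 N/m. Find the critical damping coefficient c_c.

c_c = 2√(k·m) = 2√(4270 × 29.5) = 2 × 354.9 = 709.8 N·s/m.

710 N·s/m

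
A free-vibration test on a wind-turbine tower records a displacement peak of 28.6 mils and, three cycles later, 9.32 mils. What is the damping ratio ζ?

0.0594

Logarithmic decrement δ = (1/n)·ln(x₀/x_n) = (1/3)·ln(28.6/9.32) = (1/3)·ln(3.069) = 0.3737.
ζ = δ/√(4π² + δ²) = 0.3737/√(39.48 + 0.140) = 0.3737/6.294 = 0.05938.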